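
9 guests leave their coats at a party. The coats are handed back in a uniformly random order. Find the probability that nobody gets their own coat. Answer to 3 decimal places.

0.368

This is the derangement probability: permutations of 9 with no fixed point.
D(9) = 9! · (1 − 1/1! + 1/2! − ··· + (−1)^9/9!) = 133496.
P = 133496/362880 = 16687/45360 ≈ 0.368.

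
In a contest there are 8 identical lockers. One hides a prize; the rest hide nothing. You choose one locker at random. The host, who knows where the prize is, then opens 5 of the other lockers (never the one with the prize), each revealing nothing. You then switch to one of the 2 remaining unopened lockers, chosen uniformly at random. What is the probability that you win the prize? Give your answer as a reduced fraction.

7/16

Your original locker holds the prize with probability 1/8, so the other 7 collectively hold it with probability 7/8.
The host can always find 5 empty lockers to open, so the reveals don't change that 7/8; it is now spread over the 2 remaining unopened lockers.
P(win by switching) = (7/8) · (1/2) = 7/16.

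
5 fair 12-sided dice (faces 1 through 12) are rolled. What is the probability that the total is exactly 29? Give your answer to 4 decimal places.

There are 12^5 = 248832 equally likely outcomes.
The number of ordered 5-tuples from {1,…,12} summing to 29 is 11385.
P(sum = 29) = 11385/248832 = 1265/27648 ≈ 0.0458.

0.0458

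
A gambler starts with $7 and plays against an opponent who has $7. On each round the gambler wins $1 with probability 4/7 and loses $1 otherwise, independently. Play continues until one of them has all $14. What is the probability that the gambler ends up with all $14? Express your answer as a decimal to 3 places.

Let r = q/p = (3/7)/(4/7) = 3/4. The recurrence P(i) = p·P(i+1) + q·P(i−1) with P(0)=0, P(14)=1 gives P(i) = (1 − r^i)/(1 − r^14).
P(7) = (1 − (3/4)^7) / (1 − (3/4)^14) = 16384/18571 ≈ 0.882.

0.882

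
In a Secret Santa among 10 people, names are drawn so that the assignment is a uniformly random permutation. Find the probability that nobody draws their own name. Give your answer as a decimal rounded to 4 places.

This is the derangement probability: permutations of 10 with no fixed point.
D(10) = 10! · (1 − 1/1! + 1/2! − ··· + (−1)^10/10!) = 1334961.
P = 1334961/3628800 = 16481/44800 ≈ 0.3679.

0.3679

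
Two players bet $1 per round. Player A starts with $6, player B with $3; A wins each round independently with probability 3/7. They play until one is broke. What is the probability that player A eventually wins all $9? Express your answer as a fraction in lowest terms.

Let r = q/p = (4/7)/(3/7) = 4/3. The recurrence P(i) = p·P(i+1) + q·P(i−1) with P(0)=0, P(9)=1 gives P(i) = (1 − r^i)/(1 − r^9).
P(6) = (1 − (4/3)^6) / (1 − (4/3)^9) = 2457/6553.

2457/6553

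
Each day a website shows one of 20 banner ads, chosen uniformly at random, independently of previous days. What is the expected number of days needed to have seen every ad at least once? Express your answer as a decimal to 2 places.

71.95

After i distinct types are collected, each trial gives a new one with probability (20−i)/20, so the expected wait for the next new type is 20/(20−i).
E = 20/20 + 20/19 + 20/18 + 20/17 + 20/16 + 20/15 + 20/14 + 20/13 + 20/12 + 20/11 + 20/10 + 20/9 + 20/8 + 20/7 + 20/6 + 20/5 + 20/4 + 20/3 + 20/2 + 20/1 = 279175675/3879876 ≈ 71.95.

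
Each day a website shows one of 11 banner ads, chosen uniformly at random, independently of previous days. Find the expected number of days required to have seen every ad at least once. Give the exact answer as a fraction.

83711/2520

After i distinct types are collected, each trial gives a new one with probability (11−i)/11, so the expected wait for the next new type is 11/(11−i).
E = 11/11 + 11/10 + 11/9 + 11/8 + 11/7 + 11/6 + 11/5 + 11/4 + 11/3 + 11/2 + 11/1 = 83711/2520.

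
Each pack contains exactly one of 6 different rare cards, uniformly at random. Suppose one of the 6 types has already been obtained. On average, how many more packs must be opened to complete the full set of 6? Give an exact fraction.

137/10

Starting from 1 distinct type, each trial gives a new one with probability (6−i)/6 when i types are held, so the wait for the next new type is 6/(6−i).
E = 6/5 + 6/4 + 6/3 + 6/2 + 6/1 = 137/10.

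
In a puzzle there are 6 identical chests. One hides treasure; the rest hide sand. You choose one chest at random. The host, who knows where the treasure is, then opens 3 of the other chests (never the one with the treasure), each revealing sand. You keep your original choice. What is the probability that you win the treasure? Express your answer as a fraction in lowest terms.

1/6

The host can always open 3 empty chests regardless of your choice, so the reveals give no information about your original chest.
P(win by staying) = 1/6.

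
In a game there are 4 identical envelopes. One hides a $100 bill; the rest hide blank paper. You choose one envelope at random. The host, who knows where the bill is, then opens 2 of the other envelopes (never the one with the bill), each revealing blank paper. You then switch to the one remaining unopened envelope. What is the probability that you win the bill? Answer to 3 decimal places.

0.750

Your original envelope holds the bill with probability 1/4, so the other 3 collectively hold it with probability 3/4.
The host can always find 2 empty envelopes to open, so the reveals don't change that 3/4; it is now spread over the 1 remaining unopened envelope.
P(win by switching) = (3/4) · (1/1) = 3/4 ≈ 0.750.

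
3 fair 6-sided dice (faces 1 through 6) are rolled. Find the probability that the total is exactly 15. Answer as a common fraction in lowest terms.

There are 6^3 = 216 equally likely outcomes.
The number of ordered 3-tuples from {1,…,6} summing to 15 is 10.
P(sum = 15) = 10/216 = 5/108.

5/108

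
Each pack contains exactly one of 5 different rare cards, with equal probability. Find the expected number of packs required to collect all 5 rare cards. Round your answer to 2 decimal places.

11.42

After i distinct types are collected, each trial gives a new one with probability (5−i)/5, so the expected wait for the next new type is 5/(5−i).
E = 5/5 + 5/4 + 5/3 + 5/2 + 5/1 = 137/12 ≈ 11.42.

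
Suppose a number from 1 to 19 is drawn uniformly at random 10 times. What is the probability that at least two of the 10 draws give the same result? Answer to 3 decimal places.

P(all 10 different) = 19/19 · 18/19 · ··· · 10/19 ≈ 0.055.
P(at least two equal) = 1 − 0.055 = 0.945.

0.945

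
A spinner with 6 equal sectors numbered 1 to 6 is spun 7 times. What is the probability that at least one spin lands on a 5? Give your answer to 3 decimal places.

P(no spin lands on a 5) = (5/6)^7 ≈ 0.279.
P(at least one) = 1 − 0.279 = 0.721.

0.721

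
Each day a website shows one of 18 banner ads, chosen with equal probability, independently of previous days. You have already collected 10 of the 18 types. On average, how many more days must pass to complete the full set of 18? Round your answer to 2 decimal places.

48.92

Starting from 10 distinct types, each trial gives a new one with probability (18−i)/18 when i types are held, so the wait for the next new type is 18/(18−i).
E = 18/8 + 18/7 + 18/6 + 18/5 + 18/4 + 18/3 + 18/2 + 18/1 = 6849/140 ≈ 48.92.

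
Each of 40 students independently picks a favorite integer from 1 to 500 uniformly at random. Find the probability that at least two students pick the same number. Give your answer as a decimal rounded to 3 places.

It's easier to compute the probability that all 40 are distinct.
P(all distinct) = 500/500 · 499/500 · ··· · 461/500 ≈ 0.201.
So the probability of at least one match is 1 − 0.201 = 0.799.

0.799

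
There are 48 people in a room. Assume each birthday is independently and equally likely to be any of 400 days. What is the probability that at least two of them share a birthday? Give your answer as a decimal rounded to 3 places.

It's easier to compute the probability that all 48 are distinct.
P(all distinct) = 400/400 · 399/400 · ··· · 353/400 ≈ 0.053.
So the probability of at least one match is 1 − 0.053 = 0.947.

0.947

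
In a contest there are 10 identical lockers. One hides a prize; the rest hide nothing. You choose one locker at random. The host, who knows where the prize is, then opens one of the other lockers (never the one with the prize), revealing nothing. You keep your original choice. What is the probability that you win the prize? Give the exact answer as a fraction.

1/10

The host can always open an empty locker regardless of your choice, so this gives no information about your original locker.
P(win by staying) = 1/10.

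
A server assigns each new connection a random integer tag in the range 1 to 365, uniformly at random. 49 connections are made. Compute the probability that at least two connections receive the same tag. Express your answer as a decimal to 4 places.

It's easier to compute the probability that all 49 are distinct.
P(all distinct) = 365/365 · 364/365 · ··· · 317/365 ≈ 0.0342.
So the probability of at least one match is 1 − 0.0342 = 0.9658.

0.9658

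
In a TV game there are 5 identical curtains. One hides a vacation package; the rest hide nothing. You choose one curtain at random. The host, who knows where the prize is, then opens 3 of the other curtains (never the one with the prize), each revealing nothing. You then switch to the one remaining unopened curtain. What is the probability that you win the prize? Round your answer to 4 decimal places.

Your original curtain holds the prize with probability 1/5, so the other 4 collectively hold it with probability 4/5.
The host can always find 3 empty curtains to open, so the reveals don't change that 4/5; it is now spread over the 1 remaining unopened curtain.
P(win by switching) = (4/5) · (1/1) = 4/5 ≈ 0.8000.

0.8000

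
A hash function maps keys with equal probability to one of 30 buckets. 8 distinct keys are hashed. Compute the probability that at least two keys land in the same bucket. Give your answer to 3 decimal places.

0.640

It's easier to compute the probability that all 8 are distinct.
P(all distinct) = 30/30 · 29/30 · ··· · 23/30 ≈ 0.360.
So the probability of at least one match is 1 − 0.360 = 0.640.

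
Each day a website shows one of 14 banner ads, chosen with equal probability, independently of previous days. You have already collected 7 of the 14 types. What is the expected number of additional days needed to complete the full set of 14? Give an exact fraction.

Starting from 7 distinct types, each trial gives a new one with probability (14−i)/14 when i types are held, so the wait for the next new type is 14/(14−i).
E = 14/7 + 14/6 + 14/5 + 14/4 + 14/3 + 14/2 + 14/1 = 363/10.

363/10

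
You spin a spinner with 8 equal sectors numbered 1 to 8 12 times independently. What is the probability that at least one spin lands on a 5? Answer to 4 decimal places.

0.7986

P(no spin lands on a 5) = (7/8)^12 ≈ 0.2014.
P(at least one) = 1 − 0.2014 = 0.7986.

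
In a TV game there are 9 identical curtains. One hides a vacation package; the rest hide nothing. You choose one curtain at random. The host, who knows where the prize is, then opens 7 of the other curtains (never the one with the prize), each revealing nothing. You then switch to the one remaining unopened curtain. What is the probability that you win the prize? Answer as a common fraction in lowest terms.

8/9

Your original curtain holds the prize with probability 1/9, so the other 8 collectively hold it with probability 8/9.
The host can always find 7 empty curtains to open, so the reveals don't change that 8/9; it is now spread over the 1 remaining unopened curtain.
P(win by switching) = (8/9) · (1/1) = 8/9.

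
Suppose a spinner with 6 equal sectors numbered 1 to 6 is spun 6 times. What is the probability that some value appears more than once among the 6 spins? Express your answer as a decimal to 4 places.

0.9846

P(all 6 different) = 6/6 · 5/6 · ··· · 1/6 ≈ 0.0154.
P(at least two equal) = 1 − 0.0154 = 0.9846.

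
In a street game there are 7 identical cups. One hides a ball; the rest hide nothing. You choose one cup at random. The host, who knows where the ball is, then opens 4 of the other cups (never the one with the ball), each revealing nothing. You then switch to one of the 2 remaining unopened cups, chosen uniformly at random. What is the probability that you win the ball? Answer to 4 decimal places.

Your original cup holds the ball with probability 1/7, so the other 6 collectively hold it with probability 6/7.
The host can always find 4 empty cups to open, so the reveals don't change that 6/7; it is now spread over the 2 remaining unopened cups.
P(win by switching) = (6/7) · (1/2) = 3/7 ≈ 0.4286.

0.4286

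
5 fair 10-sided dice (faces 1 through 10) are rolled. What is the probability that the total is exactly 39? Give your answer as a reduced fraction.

There are 10^5 = 100000 equally likely outcomes.
The number of ordered 5-tuples from {1,…,10} summing to 39 is 1340.
P(sum = 39) = 1340/100000 = 67/5000.

67/5000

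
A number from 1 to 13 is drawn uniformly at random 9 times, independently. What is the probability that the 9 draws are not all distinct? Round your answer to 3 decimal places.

P(all 9 different) = 13/13 · 12/13 · ··· · 5/13 ≈ 0.024.
P(at least two equal) = 1 − 0.024 = 0.976.

0.976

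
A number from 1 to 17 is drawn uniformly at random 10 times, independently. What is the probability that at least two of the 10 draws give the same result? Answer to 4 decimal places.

0.9650

P(all 10 different) = 17/17 · 16/17 · ··· · 8/17 ≈ 0.0350.
P(at least two equal) = 1 − 0.0350 = 0.9650.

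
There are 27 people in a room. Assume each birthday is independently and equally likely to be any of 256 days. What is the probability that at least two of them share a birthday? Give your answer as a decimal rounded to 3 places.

0.759

It's easier to compute the probability that all 27 are distinct.
P(all distinct) = 256/256 · 255/256 · ··· · 230/256 ≈ 0.241.
So the probability of at least one match is 1 − 0.241 = 0.759.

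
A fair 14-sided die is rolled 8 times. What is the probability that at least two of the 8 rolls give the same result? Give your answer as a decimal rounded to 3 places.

P(all 8 different) = 14/14 · 13/14 · ··· · 7/14 ≈ 0.082.
P(at least two equal) = 1 − 0.082 = 0.918.

0.918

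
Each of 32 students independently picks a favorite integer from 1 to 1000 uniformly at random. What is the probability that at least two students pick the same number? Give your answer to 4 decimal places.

It's easier to compute the probability that all 32 are distinct.
P(all distinct) = 1000/1000 · 999/1000 · ··· · 969/1000 ≈ 0.6057.
So the probability of at least one match is 1 − 0.6057 = 0.3943.

0.3943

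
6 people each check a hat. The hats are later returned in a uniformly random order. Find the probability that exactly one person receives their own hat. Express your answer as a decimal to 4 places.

Choose which one is fixed: C(6,1) = 6 ways.
The remaining 5 must have no fixed point: D(5) = 44.
P = 6·44/720 = 11/30 ≈ 0.3667.

0.3667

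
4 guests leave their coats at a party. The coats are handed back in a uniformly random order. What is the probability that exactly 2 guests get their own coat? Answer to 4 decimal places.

Choose which 2 of the 4 are fixed: C(4,2) = 6 ways.
The remaining 2 must have no fixed point: D(2) = 1.
P = 6·1/24 = 1/4 ≈ 0.2500.

0.2500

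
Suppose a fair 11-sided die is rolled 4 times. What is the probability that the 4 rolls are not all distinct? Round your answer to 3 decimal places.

0.459

P(all 4 different) = 11/11 · 10/11 · ··· · 8/11 ≈ 0.541.
P(at least two equal) = 1 − 0.541 = 0.459.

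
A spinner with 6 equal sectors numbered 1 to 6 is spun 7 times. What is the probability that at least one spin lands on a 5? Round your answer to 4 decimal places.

P(no spin lands on a 5) = (5/6)^7 ≈ 0.2791.
P(at least one) = 1 − 0.2791 = 0.7209.

0.7209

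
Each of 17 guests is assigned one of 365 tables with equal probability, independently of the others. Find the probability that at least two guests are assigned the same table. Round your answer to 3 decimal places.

0.315

It's easier to compute the probability that all 17 are distinct.
P(all distinct) = 365/365 · 364/365 · ··· · 349/365 ≈ 0.685.
So the probability of at least one match is 1 − 0.685 = 0.315.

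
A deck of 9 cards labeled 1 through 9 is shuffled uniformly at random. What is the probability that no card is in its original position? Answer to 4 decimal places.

0.3679

This is the derangement probability: permutations of 9 with no fixed point.
D(9) = 9! · (1 − 1/1! + 1/2! − ··· + (−1)^9/9!) = 133496.
P = 133496/362880 = 16687/45360 ≈ 0.3679.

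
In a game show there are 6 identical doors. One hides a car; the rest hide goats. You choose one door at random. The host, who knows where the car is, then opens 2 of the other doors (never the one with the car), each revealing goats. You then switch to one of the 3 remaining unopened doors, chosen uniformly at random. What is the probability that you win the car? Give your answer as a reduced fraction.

5/18

Your original door holds the car with probability 1/6, so the other 5 collectively hold it with probability 5/6.
The host can always find 2 empty doors to open, so the reveals don't change that 5/6; it is now spread over the 3 remaining unopened doors.
P(win by switching) = (5/6) · (1/3) = 5/18.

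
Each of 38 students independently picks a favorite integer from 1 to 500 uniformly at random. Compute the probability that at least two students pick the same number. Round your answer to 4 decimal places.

0.7637

It's easier to compute the probability that all 38 are distinct.
P(all distinct) = 500/500 · 499/500 · ··· · 463/500 ≈ 0.2363.
So the probability of at least one match is 1 − 0.2363 = 0.7637.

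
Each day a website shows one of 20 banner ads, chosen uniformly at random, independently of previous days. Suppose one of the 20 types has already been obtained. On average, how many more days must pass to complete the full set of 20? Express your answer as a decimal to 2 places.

70.95

Starting from 1 distinct type, each trial gives a new one with probability (20−i)/20 when i types are held, so the wait for the next new type is 20/(20−i).
E = 20/19 + 20/18 + 20/17 + 20/16 + 20/15 + 20/14 + 20/13 + 20/12 + 20/11 + 20/10 + 20/9 + 20/8 + 20/7 + 20/6 + 20/5 + 20/4 + 20/3 + 20/2 + 20/1 = 275295799/3879876 ≈ 70.95.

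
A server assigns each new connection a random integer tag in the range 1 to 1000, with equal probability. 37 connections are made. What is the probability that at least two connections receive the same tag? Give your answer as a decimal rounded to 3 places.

0.490

It's easier to compute the probability that all 37 are distinct.
P(all distinct) = 1000/1000 · 999/1000 · ··· · 964/1000 ≈ 0.510.
So the probability of at least one match is 1 − 0.510 = 0.490.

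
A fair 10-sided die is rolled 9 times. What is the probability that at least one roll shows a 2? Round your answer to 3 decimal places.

0.613

P(no roll shows a 2) = (9/10)^9 ≈ 0.387.
P(at least one) = 1 − 0.387 = 0.613.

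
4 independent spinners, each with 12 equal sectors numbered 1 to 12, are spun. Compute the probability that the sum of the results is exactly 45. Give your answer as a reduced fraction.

5/5184

There are 12^4 = 20736 equally likely outcomes.
The number of ordered 4-tuples from {1,…,12} summing to 45 is 20.
P(sum = 45) = 20/20736 = 5/5184.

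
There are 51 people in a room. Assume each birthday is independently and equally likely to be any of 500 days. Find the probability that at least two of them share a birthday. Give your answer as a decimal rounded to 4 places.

It's easier to compute the probability that all 51 are distinct.
P(all distinct) = 500/500 · 499/500 · ··· · 450/500 ≈ 0.0713.
So the probability of at least one match is 1 − 0.0713 = 0.9287.

0.9287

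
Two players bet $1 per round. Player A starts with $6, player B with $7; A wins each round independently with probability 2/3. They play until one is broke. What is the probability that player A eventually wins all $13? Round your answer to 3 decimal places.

0.984

Let r = q/p = (1/3)/(2/3) = 1/2. The recurrence P(i) = p·P(i+1) + q·P(i−1) with P(0)=0, P(13)=1 gives P(i) = (1 − r^i)/(1 − r^13).
P(6) = (1 − (1/2)^6) / (1 − (1/2)^13) = 8064/8191 ≈ 0.984.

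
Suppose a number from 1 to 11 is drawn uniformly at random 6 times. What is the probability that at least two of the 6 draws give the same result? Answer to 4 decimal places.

0.8122

P(all 6 different) = 11/11 · 10/11 · ··· · 6/11 ≈ 0.1878.
P(at least two equal) = 1 − 0.1878 = 0.8122.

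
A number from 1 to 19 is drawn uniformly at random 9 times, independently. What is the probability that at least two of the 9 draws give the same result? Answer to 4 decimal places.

P(all 9 different) = 19/19 · 18/19 · ··· · 11/19 ≈ 0.1039.
P(at least two equal) = 1 − 0.1039 = 0.8961.

0.8961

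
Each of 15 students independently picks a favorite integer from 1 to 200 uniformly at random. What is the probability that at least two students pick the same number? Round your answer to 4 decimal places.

0.4162

It's easier to compute the probability that all 15 are distinct.
P(all distinct) = 200/200 · 199/200 · ··· · 186/200 ≈ 0.5838.
So the probability of at least one match is 1 − 0.5838 = 0.4162.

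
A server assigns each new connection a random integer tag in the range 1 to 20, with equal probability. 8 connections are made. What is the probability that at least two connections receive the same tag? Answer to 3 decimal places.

0.802

It's easier to compute the probability that all 8 are distinct.
P(all distinct) = 20/20 · 19/20 · ··· · 13/20 ≈ 0.198.
So the probability of at least one match is 1 − 0.198 = 0.802.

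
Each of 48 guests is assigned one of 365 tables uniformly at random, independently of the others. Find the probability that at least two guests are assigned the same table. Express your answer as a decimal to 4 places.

It's easier to compute the probability that all 48 are distinct.
P(all distinct) = 365/365 · 364/365 · ··· · 318/365 ≈ 0.0394.
So the probability of at least one match is 1 − 0.0394 = 0.9606.

0.9606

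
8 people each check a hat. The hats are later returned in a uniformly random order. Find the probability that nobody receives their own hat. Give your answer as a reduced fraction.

2119/5760

This is the derangement probability: permutations of 8 with no fixed point.
D(8) = 8! · (1 − 1/1! + 1/2! − ··· + (−1)^8/8!) = 14833.
P = 14833/40320 = 2119/5760.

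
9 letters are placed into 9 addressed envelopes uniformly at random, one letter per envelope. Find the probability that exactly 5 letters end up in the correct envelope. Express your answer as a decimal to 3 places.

Choose which 5 of the 9 are fixed: C(9,5) = 126 ways.
The remaining 4 must have no fixed point: D(4) = 9.
P = 126·9/362880 = 1/320 ≈ 0.003.

0.003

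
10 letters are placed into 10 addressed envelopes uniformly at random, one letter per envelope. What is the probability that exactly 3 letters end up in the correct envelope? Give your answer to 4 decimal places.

0.0613

Choose which 3 of the 10 are fixed: C(10,3) = 120 ways.
The remaining 7 must have no fixed point: D(7) = 1854.
P = 120·1854/3628800 = 103/1680 ≈ 0.0613.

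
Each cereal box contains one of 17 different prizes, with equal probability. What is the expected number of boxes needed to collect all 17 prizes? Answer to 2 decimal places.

58.47

After i distinct types are collected, each trial gives a new one with probability (17−i)/17, so the expected wait for the next new type is 17/(17−i).
E = 17/17 + 17/16 + 17/15 + 17/14 + 17/13 + 17/12 + 17/11 + 17/10 + 17/9 + 17/8 + 17/7 + 17/6 + 17/5 + 17/4 + 17/3 + 17/2 + 17/1 = 42142223/720720 ≈ 58.47.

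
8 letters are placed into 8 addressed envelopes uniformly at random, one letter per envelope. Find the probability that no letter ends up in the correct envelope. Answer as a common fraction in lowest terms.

This is the derangement probability: permutations of 8 with no fixed point.
D(8) = 8! · (1 − 1/1! + 1/2! − ··· + (−1)^8/8!) = 14833.
P = 14833/40320 = 2119/5760.

2119/5760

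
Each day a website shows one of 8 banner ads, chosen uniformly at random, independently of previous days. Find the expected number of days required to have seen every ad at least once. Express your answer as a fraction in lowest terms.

761/35

After i distinct types are collected, each trial gives a new one with probability (8−i)/8, so the expected wait for the next new type is 8/(8−i).
E = 8/8 + 8/7 + 8/6 + 8/5 + 8/4 + 8/3 + 8/2 + 8/1 = 761/35.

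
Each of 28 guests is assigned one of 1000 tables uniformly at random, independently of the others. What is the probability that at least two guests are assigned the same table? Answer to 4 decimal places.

It's easier to compute the probability that all 28 are distinct.
P(all distinct) = 1000/1000 · 999/1000 · ··· · 973/1000 ≈ 0.6828.
So the probability of at least one match is 1 − 0.6828 = 0.3172.

0.3172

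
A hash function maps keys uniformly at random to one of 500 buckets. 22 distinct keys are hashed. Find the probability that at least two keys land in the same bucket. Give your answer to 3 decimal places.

It's easier to compute the probability that all 22 are distinct.
P(all distinct) = 500/500 · 499/500 · ··· · 479/500 ≈ 0.626.
So the probability of at least one match is 1 − 0.626 = 0.374.

0.374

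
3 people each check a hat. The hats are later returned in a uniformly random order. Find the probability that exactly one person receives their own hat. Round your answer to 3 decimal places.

0.500

Choose which one is fixed: C(3,1) = 3 ways.
The remaining 2 must have no fixed point: D(2) = 1.
P = 3·1/6 = 1/2 ≈ 0.500.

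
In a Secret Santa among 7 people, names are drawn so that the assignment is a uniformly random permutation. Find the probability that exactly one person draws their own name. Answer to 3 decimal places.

0.368

Choose which one is fixed: C(7,1) = 7 ways.
The remaining 6 must have no fixed point: D(6) = 265.
P = 7·265/5040 = 53/144 ≈ 0.368.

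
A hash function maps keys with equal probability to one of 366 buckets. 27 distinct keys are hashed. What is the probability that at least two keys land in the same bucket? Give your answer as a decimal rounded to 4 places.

0.6258

It's easier to compute the probability that all 27 are distinct.
P(all distinct) = 366/366 · 365/366 · ··· · 340/366 ≈ 0.3742.
So the probability of at least one match is 1 − 0.3742 = 0.6258.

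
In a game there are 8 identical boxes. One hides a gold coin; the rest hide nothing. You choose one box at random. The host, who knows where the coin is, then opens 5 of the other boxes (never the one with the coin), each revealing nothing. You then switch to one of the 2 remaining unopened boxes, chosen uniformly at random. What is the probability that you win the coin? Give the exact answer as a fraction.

Your original box holds the coin with probability 1/8, so the other 7 collectively hold it with probability 7/8.
The host can always find 5 empty boxes to open, so the reveals don't change that 7/8; it is now spread over the 2 remaining unopened boxes.
P(win by switching) = (7/8) · (1/2) = 7/16.

7/16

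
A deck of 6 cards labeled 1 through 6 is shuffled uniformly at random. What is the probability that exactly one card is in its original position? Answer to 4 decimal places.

Choose which one is fixed: C(6,1) = 6 ways.
The remaining 5 must have no fixed point: D(5) = 44.
P = 6·44/720 = 11/30 ≈ 0.3667.

0.3667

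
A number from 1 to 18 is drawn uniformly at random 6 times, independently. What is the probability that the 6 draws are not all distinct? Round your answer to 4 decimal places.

0.6070

P(all 6 different) = 18/18 · 17/18 · ··· · 13/18 ≈ 0.3930.
P(at least two equal) = 1 − 0.3930 = 0.6070.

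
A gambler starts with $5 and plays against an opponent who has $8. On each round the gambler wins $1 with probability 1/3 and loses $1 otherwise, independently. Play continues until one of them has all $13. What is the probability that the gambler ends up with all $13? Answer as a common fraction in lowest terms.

31/8191

Let r = q/p = (2/3)/(1/3) = 2. The recurrence P(i) = p·P(i+1) + q·P(i−1) with P(0)=0, P(13)=1 gives P(i) = (1 − r^i)/(1 − r^13).
P(5) = (1 − (2)^5) / (1 − (2)^13) = 31/8191.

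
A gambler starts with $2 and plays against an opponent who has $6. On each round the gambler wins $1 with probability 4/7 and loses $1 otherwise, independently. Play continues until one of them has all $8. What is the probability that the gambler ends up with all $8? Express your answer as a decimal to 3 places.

0.486

Let r = q/p = (3/7)/(4/7) = 3/4. The recurrence P(i) = p·P(i+1) + q·P(i−1) with P(0)=0, P(8)=1 gives P(i) = (1 − r^i)/(1 − r^8).
P(2) = (1 − (3/4)^2) / (1 − (3/4)^8) = 4096/8425 ≈ 0.486.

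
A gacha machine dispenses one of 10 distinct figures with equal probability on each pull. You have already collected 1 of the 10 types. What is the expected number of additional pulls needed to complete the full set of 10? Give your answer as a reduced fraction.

7129/252

Starting from 1 distinct type, each trial gives a new one with probability (10−i)/10 when i types are held, so the wait for the next new type is 10/(10−i).
E = 10/9 + 10/8 + 10/7 + 10/6 + 10/5 + 10/4 + 10/3 + 10/2 + 10/1 = 7129/252.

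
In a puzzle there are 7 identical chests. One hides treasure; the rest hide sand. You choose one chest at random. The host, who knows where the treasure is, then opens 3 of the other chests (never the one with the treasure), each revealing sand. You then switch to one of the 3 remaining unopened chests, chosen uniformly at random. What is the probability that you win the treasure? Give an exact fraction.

2/7

Your original chest holds the treasure with probability 1/7, so the other 6 collectively hold it with probability 6/7.
The host can always find 3 empty chests to open, so the reveals don't change that 6/7; it is now spread over the 3 remaining unopened chests.
P(win by switching) = (6/7) · (1/3) = 2/7.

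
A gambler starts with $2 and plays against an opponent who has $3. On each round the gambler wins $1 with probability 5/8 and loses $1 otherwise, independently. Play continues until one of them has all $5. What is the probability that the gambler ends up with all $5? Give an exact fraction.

1000/1441

Let r = q/p = (3/8)/(5/8) = 3/5. The recurrence P(i) = p·P(i+1) + q·P(i−1) with P(0)=0, P(5)=1 gives P(i) = (1 − r^i)/(1 − r^5).
P(2) = (1 − (3/5)^2) / (1 − (3/5)^5) = 1000/1441.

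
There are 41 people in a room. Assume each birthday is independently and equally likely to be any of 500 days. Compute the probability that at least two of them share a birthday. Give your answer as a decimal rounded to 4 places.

It's easier to compute the probability that all 41 are distinct.
P(all distinct) = 500/500 · 499/500 · ··· · 460/500 ≈ 0.1852.
So the probability of at least one match is 1 − 0.1852 = 0.8148.

0.8148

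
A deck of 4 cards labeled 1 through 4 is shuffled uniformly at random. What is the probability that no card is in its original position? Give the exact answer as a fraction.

This is the derangement probability: permutations of 4 with no fixed point.
D(4) = 4! · (1 − 1/1! + 1/2! − ··· + (−1)^4/4!) = 9.
P = 9/24 = 3/8.

3/8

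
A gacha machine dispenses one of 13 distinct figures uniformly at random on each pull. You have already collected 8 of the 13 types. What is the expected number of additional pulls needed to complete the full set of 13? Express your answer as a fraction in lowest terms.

Starting from 8 distinct types, each trial gives a new one with probability (13−i)/13 when i types are held, so the wait for the next new type is 13/(13−i).
E = 13/5 + 13/4 + 13/3 + 13/2 + 13/1 = 1781/60.

1781/60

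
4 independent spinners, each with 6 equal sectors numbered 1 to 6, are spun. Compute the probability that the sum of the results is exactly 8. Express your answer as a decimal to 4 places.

0.0270

There are 6^4 = 1296 equally likely outcomes.
The number of ordered 4-tuples from {1,…,6} summing to 8 is 35.
P(sum = 8) = 35/1296 ≈ 0.0270.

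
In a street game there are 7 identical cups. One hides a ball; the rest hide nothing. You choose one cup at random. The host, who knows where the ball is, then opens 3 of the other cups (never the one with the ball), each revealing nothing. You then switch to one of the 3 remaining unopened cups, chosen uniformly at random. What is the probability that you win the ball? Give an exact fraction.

2/7

Your original cup holds the ball with probability 1/7, so the other 6 collectively hold it with probability 6/7.
The host can always find 3 empty cups to open, so the reveals don't change that 6/7; it is now spread over the 3 remaining unopened cups.
P(win by switching) = (6/7) · (1/3) = 2/7.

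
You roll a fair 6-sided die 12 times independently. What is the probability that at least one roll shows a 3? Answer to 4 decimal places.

P(no roll shows a 3) = (5/6)^12 ≈ 0.1122.
P(at least one) = 1 − 0.1122 = 0.8878.

0.8878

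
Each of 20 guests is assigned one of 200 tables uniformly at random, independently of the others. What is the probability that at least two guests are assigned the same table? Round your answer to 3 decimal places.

0.626

It's easier to compute the probability that all 20 are distinct.
P(all distinct) = 200/200 · 199/200 · ··· · 181/200 ≈ 0.374.
So the probability of at least one match is 1 − 0.374 = 0.626.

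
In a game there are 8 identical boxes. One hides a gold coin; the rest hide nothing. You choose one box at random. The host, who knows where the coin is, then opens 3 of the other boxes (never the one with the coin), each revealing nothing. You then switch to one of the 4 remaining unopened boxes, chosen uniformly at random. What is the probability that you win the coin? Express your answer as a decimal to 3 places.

Your original box holds the coin with probability 1/8, so the other 7 collectively hold it with probability 7/8.
The host can always find 3 empty boxes to open, so the reveals don't change that 7/8; it is now spread over the 4 remaining unopened boxes.
P(win by switching) = (7/8) · (1/4) = 7/32 ≈ 0.219.

0.219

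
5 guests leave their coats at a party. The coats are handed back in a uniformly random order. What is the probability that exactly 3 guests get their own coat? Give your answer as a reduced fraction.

1/12

Choose which 3 of the 5 are fixed: C(5,3) = 10 ways.
The remaining 2 must have no fixed point: D(2) = 1.
P = 10·1/120 = 1/12.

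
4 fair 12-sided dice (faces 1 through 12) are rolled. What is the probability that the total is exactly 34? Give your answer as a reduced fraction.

There are 12^4 = 20736 equally likely outcomes.
The number of ordered 4-tuples from {1,…,12} summing to 34 is 640.
P(sum = 34) = 640/20736 = 5/162.

5/162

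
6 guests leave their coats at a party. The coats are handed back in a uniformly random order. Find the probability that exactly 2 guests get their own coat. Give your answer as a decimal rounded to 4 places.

Choose which 2 of the 6 are fixed: C(6,2) = 15 ways.
The remaining 4 must have no fixed point: D(4) = 9.
P = 15·9/720 = 3/16 ≈ 0.1875.

0.1875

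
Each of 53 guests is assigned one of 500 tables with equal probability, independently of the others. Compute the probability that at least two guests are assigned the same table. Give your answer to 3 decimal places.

It's easier to compute the probability that all 53 are distinct.
P(all distinct) = 500/500 · 499/500 · ··· · 448/500 ≈ 0.057.
So the probability of at least one match is 1 − 0.057 = 0.943.

0.943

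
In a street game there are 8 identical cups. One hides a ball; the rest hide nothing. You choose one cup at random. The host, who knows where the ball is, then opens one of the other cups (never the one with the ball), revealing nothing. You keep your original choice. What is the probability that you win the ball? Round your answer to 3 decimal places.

The host can always open an empty cup regardless of your choice, so this gives no information about your original cup.
P(win by staying) = 1/8 ≈ 0.125.

0.125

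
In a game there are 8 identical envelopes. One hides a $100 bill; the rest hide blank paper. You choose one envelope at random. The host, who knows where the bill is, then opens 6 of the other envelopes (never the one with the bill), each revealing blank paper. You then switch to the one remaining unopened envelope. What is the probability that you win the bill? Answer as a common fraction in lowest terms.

7/8

Your original envelope holds the bill with probability 1/8, so the other 7 collectively hold it with probability 7/8.
The host can always find 6 empty envelopes to open, so the reveals don't change that 7/8; it is now spread over the 1 remaining unopened envelope.
P(win by switching) = (7/8) · (1/1) = 7/8.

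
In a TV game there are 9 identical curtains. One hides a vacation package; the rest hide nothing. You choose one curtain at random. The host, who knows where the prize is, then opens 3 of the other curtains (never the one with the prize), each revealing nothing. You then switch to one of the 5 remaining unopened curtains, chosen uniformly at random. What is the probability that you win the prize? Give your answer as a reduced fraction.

Your original curtain holds the prize with probability 1/9, so the other 8 collectively hold it with probability 8/9.
The host can always find 3 empty curtains to open, so the reveals don't change that 8/9; it is now spread over the 5 remaining unopened curtains.
P(win by switching) = (8/9) · (1/5) = 8/45.

8/45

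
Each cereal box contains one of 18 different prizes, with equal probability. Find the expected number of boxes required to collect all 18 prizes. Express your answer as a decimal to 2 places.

62.91

After i distinct types are collected, each trial gives a new one with probability (18−i)/18, so the expected wait for the next new type is 18/(18−i).
E = 18/18 + 18/17 + 18/16 + 18/15 + 18/14 + 18/13 + 18/12 + 18/11 + 18/10 + 18/9 + 18/8 + 18/7 + 18/6 + 18/5 + 18/4 + 18/3 + 18/2 + 18/1 = 42822903/680680 ≈ 62.91.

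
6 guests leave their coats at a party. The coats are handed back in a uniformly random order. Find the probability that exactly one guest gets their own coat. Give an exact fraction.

Choose which one is fixed: C(6,1) = 6 ways.
The remaining 5 must have no fixed point: D(5) = 44.
P = 6·44/720 = 11/30.

11/30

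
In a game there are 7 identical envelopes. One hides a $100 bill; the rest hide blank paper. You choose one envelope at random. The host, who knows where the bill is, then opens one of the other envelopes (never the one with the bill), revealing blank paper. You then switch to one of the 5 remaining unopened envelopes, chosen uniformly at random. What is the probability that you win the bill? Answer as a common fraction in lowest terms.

6/35

Your original envelope holds the bill with probability 1/7, so the other 6 collectively hold it with probability 6/7.
The host can always find an empty envelope to open, so this doesn't change that 6/7; it is now spread over the 5 remaining unopened envelopes.
P(win by switching) = (6/7) · (1/5) = 6/35.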